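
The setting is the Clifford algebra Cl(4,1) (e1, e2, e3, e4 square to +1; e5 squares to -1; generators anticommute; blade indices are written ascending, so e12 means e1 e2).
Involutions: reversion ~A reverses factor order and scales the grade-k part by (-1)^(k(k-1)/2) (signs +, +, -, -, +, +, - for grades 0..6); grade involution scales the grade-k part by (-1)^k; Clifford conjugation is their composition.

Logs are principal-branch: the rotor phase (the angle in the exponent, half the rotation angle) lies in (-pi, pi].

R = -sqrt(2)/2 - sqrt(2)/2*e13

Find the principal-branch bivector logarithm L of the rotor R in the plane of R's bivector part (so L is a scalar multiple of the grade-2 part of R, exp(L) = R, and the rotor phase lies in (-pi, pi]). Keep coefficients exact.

The scalar part of R is -sqrt(2)/2, which pins the rotor phase on the principal branch; dividing the bivector part by the sine of that phase recovers the unit plane, and L is the phase times that plane.
Concretely: cos(phase) = -sqrt(2)/2 gives phase = ±3*pi/4, and since phase/sin(phase) is even the sign is immaterial: L = (phase/sin(phase)) * <R>_2 = (3*sqrt(2)*pi/4) * <R>_2.
Answer: -3*pi/4*e13


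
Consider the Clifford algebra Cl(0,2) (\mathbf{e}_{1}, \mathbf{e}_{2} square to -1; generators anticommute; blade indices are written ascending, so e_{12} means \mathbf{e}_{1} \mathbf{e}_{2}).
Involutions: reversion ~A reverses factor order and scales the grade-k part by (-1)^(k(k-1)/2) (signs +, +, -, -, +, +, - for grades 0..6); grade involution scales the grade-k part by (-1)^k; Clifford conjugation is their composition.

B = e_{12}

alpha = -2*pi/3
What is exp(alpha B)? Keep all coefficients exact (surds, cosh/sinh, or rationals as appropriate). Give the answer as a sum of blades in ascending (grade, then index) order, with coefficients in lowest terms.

B^2 = (1)^2*(e_{12})^2 = 1*(-1) = -1 (a basis 2-blade squares to minus the product of its generators' squares).
B^2 = -1 — the negative square puts this in the circular regime; l = 1, alpha*l = - \frac{2 \pi}{3}, so exp(alpha B) = cos(- \frac{2 \pi}{3}) + (sin(- \frac{2 \pi}{3})/1)*B = - \frac{1}{2} + (- \frac{\sqrt{3}}{2})*B.
Answer: - \frac{1}{2} - \frac{\sqrt{3}}{2} e_{12}


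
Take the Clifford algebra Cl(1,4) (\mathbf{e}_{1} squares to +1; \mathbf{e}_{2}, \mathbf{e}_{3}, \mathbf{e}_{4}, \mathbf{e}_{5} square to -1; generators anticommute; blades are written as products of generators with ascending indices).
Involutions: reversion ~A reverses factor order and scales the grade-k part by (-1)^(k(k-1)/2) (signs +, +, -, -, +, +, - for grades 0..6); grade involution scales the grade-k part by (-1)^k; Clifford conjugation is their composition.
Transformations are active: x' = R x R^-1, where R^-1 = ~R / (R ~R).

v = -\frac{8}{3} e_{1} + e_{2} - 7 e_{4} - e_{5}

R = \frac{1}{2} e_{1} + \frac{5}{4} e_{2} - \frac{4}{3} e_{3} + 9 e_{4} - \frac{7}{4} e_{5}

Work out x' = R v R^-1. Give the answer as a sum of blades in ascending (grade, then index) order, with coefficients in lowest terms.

~R = \frac{1}{2} e_{1} + \frac{5}{4} e_{2} - \frac{4}{3} e_{3} + 9 e_{4} - \frac{7}{4} e_{5}, and R ~R = -\frac{6275}{72}, so R^-1 = ~R / (-\frac{6275}{72}).
R v = \frac{176}{3} + \frac{23}{6} e_{1} e_{2} - \frac{32}{9} e_{1} e_{3} + \frac{41}{2} e_{1} e_{4} - \frac{31}{6} e_{1} e_{5} + \frac{4}{3} e_{2} e_{3} - \frac{71}{4} e_{2} e_{4} + \frac{1}{2} e_{2} e_{5} + \frac{28}{3} e_{3} e_{4} + \frac{4}{3} e_{3} e_{5} - \frac{85}{4} e_{4} e_{5}
Answer: \frac{37528}{18825} e_{1} - \frac{3367}{1255} e_{2} + \frac{11264}{6275} e_{3} - \frac{32107}{6275} e_{4} + \frac{21059}{6275} e_{5}


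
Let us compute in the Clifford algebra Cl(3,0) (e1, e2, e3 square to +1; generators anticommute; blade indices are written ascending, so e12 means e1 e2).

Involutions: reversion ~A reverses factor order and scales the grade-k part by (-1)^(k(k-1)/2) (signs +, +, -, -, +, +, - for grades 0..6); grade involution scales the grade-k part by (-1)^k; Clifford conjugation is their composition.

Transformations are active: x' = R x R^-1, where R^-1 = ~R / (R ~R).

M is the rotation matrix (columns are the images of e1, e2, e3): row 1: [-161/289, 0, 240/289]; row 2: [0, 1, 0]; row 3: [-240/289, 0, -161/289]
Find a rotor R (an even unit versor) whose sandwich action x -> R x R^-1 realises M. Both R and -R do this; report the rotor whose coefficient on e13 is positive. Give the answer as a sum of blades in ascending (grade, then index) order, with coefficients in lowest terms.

Method: write R = a + b12*e12 + b13*e13 + b23*e23 with a^2 + b12^2 + b13^2 + b23^2 = 1 (so R^-1 = ~R). Expanding the columns R e_j ~R gives tr M = 4a^2 - 1 and, from the antisymmetric part, M21 - M12 = -4a*b12, M13 - M31 = 4a*b13, M32 - M23 = -4a*b23.
Here tr M = -33/289, so a^2 = (1 + tr M)/4 = 64/289 and a = ±8/17. Taking a = 8/17: M21 - M12 = 0, M13 - M31 = 480/289, M32 - M23 = 0, giving b12 = 0, b13 = 15/17, b23 = 0, i.e. R = 8/17 + 15/17*e13.
Its e13 coefficient is already positive.
Answer: 8/17 + 15/17*e13. Why the constraint matters: R and -R act identically through the sandwich — M has trace -33/289 either way — so only the sign condition on e13 picks one of the two preimages.


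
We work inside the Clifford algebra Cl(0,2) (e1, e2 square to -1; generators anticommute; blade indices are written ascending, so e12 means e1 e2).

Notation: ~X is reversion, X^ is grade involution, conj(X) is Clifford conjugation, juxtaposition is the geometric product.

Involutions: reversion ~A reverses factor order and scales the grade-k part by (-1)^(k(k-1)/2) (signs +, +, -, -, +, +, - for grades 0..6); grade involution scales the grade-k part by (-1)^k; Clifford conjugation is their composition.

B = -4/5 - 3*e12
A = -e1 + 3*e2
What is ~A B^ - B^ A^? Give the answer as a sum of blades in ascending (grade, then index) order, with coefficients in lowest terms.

first term: -41/5*e1 - 27/5*e2
second term: -49/5*e1 - 3/5*e2
Answer: 8/5*e1 - 24/5*e2


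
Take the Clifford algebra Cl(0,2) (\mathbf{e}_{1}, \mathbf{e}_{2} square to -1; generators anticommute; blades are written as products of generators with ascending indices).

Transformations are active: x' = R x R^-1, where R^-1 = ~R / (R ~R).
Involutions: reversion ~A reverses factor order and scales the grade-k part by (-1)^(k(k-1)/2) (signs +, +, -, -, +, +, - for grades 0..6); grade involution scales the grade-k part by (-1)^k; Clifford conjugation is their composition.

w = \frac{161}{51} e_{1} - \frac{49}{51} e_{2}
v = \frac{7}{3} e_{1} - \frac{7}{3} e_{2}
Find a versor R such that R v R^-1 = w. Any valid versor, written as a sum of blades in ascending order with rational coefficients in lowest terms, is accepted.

Here q(v) = q(w) = -\frac{98}{9}; the classical choice R = v + w = \frac{280}{51} e_{1} - \frac{56}{17} e_{2} then realises v -> w under the sandwich.
Answer: \frac{280}{51} e_{1} - \frac{56}{17} e_{2}


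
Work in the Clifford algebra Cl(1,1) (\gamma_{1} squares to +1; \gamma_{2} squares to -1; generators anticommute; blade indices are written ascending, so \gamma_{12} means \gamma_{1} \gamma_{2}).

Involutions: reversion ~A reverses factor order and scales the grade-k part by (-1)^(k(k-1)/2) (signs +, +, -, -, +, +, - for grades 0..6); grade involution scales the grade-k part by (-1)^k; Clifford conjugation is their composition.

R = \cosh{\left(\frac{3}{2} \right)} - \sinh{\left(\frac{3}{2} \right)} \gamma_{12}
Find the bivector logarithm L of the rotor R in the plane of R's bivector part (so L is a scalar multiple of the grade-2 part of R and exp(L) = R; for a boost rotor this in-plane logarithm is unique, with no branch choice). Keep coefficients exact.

The scalar part of R is \cosh{\left(\frac{3}{2} \right)}, so cosh pins the rapidity up to sign — the sign comes from the bivector part; dividing that part by sinh of the rapidity yields the plane, and the in-plane L = rapidity * plane is unique because the two sign choices cancel.
Concretely: cosh(rapidity) = \cosh{\left(\frac{3}{2} \right)} gives rapidity = ±\frac{3}{2}, and since rapidity/sinh(rapidity) is even the sign is immaterial: L = (rapidity/sinh(rapidity)) * <R>_2 = (\frac{3}{2 \sinh{\left(\frac{3}{2} \right)}}) * <R>_2.
Answer: - \frac{3}{2} \gamma_{12}


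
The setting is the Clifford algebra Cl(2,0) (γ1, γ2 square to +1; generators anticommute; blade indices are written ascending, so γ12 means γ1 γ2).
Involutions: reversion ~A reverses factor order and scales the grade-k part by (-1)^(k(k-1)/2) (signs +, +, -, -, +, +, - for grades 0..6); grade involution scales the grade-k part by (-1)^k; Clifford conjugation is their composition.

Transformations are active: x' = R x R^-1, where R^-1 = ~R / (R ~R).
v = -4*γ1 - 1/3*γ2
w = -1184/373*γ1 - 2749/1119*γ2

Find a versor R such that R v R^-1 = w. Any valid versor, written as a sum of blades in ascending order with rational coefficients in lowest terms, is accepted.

Take R = v + w = -2676/373*γ1 - 3122/1119*γ2. Because q(v) = q(w) = 145/9, conjugation by R sends v exactly to w.
Answer: -2676/373*γ1 - 3122/1119*γ2


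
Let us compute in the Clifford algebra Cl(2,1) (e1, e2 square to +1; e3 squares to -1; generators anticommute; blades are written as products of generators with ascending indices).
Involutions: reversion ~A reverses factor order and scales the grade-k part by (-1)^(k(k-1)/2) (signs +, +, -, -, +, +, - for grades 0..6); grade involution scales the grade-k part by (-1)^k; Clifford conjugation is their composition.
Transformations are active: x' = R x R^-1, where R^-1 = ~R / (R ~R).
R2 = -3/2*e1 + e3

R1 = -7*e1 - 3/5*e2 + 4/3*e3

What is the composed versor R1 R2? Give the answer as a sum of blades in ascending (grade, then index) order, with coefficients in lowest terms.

Distribute over the terms of R2 (each basis-blade product reordered to ascending indices, repeated generators contracted through their squares):
R1 (-3/2*e1) = 21/2 - 9/10*e1 e2 + 2*e1 e3
R1 (e3) = -4/3 - 7*e1 e3 - 3/5*e2 e3
Summing the partial products and collecting blades:
Answer: 55/6 - 9/10*e1 e2 - 5*e1 e3 - 3/5*e2 e3


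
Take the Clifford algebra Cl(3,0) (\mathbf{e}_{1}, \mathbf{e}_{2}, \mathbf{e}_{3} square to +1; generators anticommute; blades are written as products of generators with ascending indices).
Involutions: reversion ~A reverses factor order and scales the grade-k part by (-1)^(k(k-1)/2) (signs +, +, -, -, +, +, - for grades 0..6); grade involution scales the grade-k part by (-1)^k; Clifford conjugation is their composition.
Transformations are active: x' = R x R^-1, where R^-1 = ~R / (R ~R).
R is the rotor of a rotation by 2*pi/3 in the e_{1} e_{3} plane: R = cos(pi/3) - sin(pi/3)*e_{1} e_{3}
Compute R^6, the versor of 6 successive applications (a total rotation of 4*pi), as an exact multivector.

Because a rotor carries half the rotation angle, composing 6 copies of this e_{1} e_{3}-plane rotor multiplies the phase: 6*(pi/3) = 2 \pi, hence R^6 = cos(2 \pi) - sin(2 \pi)*e_{1} e_{3}.
cos(2 \pi) = 1 and sin(2 \pi) = 0, so R^6 = 1. The total rotation 4*pi is 2 full turns, so every vector returns to itself, yet the rotor is +1, back on the identity sheet (an even number of 2*pi turns).
Answer: 1


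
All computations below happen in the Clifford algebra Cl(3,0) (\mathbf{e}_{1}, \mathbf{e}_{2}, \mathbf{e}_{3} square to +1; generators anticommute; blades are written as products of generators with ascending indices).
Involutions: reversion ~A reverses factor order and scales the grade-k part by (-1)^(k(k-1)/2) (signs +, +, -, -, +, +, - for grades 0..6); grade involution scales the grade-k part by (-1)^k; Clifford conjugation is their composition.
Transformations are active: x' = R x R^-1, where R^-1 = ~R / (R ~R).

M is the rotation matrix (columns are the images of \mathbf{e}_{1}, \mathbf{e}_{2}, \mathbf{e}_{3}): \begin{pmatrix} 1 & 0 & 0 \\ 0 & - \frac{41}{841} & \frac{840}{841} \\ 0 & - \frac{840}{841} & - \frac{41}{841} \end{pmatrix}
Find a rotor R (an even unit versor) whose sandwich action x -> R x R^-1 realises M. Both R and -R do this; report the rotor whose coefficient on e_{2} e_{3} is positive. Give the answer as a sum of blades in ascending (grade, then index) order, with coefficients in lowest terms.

Method: write R = a + b12*e_{1} e_{2} + b13*e_{1} e_{3} + b23*e_{2} e_{3} with a^2 + b12^2 + b13^2 + b23^2 = 1 (so R^-1 = ~R). Expanding the columns R e_j ~R gives tr M = 4a^2 - 1 and, from the antisymmetric part, M21 - M12 = -4a*b12, M13 - M31 = 4a*b13, M32 - M23 = -4a*b23.
Here tr M = \frac{759}{841}, so a^2 = (1 + tr M)/4 = \frac{400}{841} and a = ±\frac{20}{29}. Taking a = \frac{20}{29}: M21 - M12 = 0, M13 - M31 = 0, M32 - M23 = -\frac{1680}{841}, giving b12 = 0, b13 = 0, b23 = \frac{21}{29}, i.e. R = \frac{20}{29} + \frac{21}{29} e_{2} e_{3}.
Its e_{2} e_{3} coefficient is already positive.
Answer: \frac{20}{29} + \frac{21}{29} e_{2} e_{3}. Note: both R and -R realise this M (trace \frac{759}{841}); the covering map identifies them, and the e_{2} e_{3}-coefficient sign is the tie-breaker.


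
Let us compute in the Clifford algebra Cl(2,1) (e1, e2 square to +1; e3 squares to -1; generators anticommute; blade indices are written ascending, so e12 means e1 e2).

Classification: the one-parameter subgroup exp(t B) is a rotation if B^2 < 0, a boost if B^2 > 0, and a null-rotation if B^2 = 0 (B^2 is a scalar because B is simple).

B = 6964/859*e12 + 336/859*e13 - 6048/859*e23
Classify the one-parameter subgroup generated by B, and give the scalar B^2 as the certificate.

B^2 term by term: the squares give (6964/859)^2*(e12)^2 + (336/859)^2*(e13)^2 + (-6048/859)^2*(e23)^2 = 48497296/737881*(-1) + 112896/737881*(+1) + 36578304/737881*(+1) = -16 (each basis 2-blade squares to minus the product of its generators' squares); cross terms between blades sharing an index anticommute and cancel. So B^2 = -16.
Answer: rotation, certificate B^2 = -16. Certificate logic: -16 is a conjugation-invariant scalar, so its sign fixes rotation versus boost versus null-rotation outright.


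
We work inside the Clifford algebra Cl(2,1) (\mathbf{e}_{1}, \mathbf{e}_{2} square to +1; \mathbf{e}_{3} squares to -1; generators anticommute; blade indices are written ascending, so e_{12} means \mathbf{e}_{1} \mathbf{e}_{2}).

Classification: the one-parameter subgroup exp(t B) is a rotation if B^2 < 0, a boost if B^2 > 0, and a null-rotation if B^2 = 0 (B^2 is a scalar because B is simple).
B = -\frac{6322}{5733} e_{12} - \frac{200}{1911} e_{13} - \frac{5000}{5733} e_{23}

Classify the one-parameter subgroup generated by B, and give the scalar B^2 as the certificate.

B^2 term by term: the squares give (-\frac{6322}{5733})^2*(e_{12})^2 + (-\frac{200}{1911})^2*(e_{13})^2 + (-\frac{5000}{5733})^2*(e_{23})^2 = \frac{39967684}{32867289}*(-1) + \frac{40000}{3651921}*(+1) + \frac{25000000}{32867289}*(+1) = -\frac{4}{9} (each basis 2-blade squares to minus the product of its generators' squares); cross terms between blades sharing an index anticommute and cancel. So B^2 = -\frac{4}{9}.
Answer: rotation, certificate B^2 = -\frac{4}{9}. B^2 = -\frac{4}{9} is basis-independent, so its sign is the whole story.


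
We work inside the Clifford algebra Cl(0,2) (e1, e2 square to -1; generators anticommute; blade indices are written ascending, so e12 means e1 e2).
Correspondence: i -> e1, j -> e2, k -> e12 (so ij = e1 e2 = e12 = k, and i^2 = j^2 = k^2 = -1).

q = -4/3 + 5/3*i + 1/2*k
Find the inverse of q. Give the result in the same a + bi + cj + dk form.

In blades: q = -4/3 + 5/3*e1 + 1/2*e12.
With qbar = -4/3 - 5/3*e1 - 1/2*e12 (scalar fixed, mapped units negated), q qbar = 173/36 (the sum of squared coefficients), so q^-1 = qbar / (173/36) = -48/173 - 60/173*e1 - 18/173*e12; translating back:
Answer: -48/173 - 60/173*i - 18/173*k


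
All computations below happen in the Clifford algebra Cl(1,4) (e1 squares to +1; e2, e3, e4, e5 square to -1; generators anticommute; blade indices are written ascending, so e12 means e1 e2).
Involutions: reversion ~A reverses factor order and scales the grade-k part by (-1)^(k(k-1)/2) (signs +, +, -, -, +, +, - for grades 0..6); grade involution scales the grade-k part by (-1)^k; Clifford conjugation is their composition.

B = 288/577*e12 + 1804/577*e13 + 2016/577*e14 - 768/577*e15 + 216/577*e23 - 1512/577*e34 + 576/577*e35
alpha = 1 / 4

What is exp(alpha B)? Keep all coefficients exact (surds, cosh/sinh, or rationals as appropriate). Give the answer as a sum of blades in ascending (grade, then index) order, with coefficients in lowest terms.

B^2 term by term: the squares give (288/577)^2*(e12)^2 + (1804/577)^2*(e13)^2 + (2016/577)^2*(e14)^2 + (-768/577)^2*(e15)^2 + (216/577)^2*(e23)^2 + (-1512/577)^2*(e34)^2 + (576/577)^2*(e35)^2 = 82944/332929*(+1) + 3254416/332929*(+1) + 4064256/332929*(+1) + 589824/332929*(+1) + 46656/332929*(-1) + 2286144/332929*(-1) + 331776/332929*(-1) = 16 (each basis 2-blade squares to minus the product of its generators' squares); cross terms between blades sharing an index anticommute and cancel; the commuting (index-disjoint) pairs give grade-4 terms 2*c*c'*(blade product), which cancel blade by blade — e1234: -870912/332929 + 870912/332929 = 0; e1235: 331776/332929 - 331776/332929 = 0; e1345: -2322432/332929 + 2322432/332929 = 0 — confirming B is simple. So B^2 = 16.
B^2 = 16 — the positive square puts this in the hyperbolic regime; l = 4, alpha*l = 1, so exp(alpha B) = cosh(1) + (sinh(1)/4)*B = cosh(1) + (sinh(1)/4)*B.
Answer: cosh(1) + 72*sinh(1)/577*e12 + 451*sinh(1)/577*e13 + 504*sinh(1)/577*e14 - 192*sinh(1)/577*e15 + 54*sinh(1)/577*e23 - 378*sinh(1)/577*e34 + 144*sinh(1)/577*e35


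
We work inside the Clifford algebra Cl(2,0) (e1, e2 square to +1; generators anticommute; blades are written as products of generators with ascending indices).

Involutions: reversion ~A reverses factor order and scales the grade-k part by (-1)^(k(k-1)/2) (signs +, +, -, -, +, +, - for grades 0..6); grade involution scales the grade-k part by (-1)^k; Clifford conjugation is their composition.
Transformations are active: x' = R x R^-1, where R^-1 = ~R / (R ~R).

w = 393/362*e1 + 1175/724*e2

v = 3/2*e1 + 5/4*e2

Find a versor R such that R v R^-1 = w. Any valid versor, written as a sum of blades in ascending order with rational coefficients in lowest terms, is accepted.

Reasoning: v^2 = w^2 = 61/16 since conjugation preserves the quadratic form; R = v + w = 468/181*e1 + 520/181*e2 is then valid when invertible, keeping its own part and reversing (v - w)/2.
Answer: 468/181*e1 + 520/181*e2


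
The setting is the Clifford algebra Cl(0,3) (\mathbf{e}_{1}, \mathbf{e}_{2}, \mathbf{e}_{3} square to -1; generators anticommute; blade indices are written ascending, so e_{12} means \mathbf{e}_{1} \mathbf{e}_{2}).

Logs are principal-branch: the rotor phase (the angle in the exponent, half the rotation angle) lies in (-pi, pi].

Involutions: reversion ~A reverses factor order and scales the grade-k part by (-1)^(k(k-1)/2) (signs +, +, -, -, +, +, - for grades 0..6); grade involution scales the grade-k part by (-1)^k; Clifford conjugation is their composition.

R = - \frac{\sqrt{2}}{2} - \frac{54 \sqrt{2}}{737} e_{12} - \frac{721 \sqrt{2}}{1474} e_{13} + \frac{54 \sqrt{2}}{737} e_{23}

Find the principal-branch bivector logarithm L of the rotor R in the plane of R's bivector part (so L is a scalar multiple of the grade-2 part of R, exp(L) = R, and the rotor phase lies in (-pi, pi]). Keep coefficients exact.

The scalar part of R is - \frac{\sqrt{2}}{2}, and that scalar determines the rotor phase on the principal branch; recovering the unit plane as bivector-part over sine of the phase gives L = phase * plane.
Concretely: cos(phase) = - \frac{\sqrt{2}}{2} gives phase = ±\frac{3 \pi}{4}, and since phase/sin(phase) is even the sign is immaterial: L = (phase/sin(phase)) * <R>_2 = (\frac{3 \sqrt{2} \pi}{4}) * <R>_2.
Answer: - \frac{81 \pi}{737} e_{12} - \frac{2163 \pi}{2948} e_{13} + \frac{81 \pi}{737} e_{23}


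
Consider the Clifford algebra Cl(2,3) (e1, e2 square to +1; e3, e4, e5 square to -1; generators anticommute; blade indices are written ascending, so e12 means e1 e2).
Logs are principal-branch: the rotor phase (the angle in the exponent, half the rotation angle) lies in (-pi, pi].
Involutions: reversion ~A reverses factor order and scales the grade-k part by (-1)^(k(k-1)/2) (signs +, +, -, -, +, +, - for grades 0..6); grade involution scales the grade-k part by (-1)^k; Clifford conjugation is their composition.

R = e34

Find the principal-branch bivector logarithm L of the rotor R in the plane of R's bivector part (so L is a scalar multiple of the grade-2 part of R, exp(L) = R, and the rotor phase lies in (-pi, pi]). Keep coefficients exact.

The scalar part of R is 0, which fixes the principal-branch rotor phase; the unit plane is then the bivector part divided by the sine of that phase, and L is that plane scaled by the phase.
Concretely: cos(phase) = 0 gives phase = ±pi/2, and since phase/sin(phase) is even the sign is immaterial: L = (phase/sin(phase)) * <R>_2 = (pi/2) * <R>_2.
Answer: pi/2*e34


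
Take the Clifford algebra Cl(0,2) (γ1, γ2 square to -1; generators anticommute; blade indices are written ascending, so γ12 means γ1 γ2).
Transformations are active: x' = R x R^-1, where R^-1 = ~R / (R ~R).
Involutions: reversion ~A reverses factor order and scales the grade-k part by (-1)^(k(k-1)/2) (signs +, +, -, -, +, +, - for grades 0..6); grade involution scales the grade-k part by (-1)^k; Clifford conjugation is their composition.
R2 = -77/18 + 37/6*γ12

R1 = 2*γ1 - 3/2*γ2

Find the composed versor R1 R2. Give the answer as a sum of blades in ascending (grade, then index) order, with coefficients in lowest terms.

Distribute over the terms of R1 (each basis-blade product reordered to ascending indices, repeated generators contracted through their squares):
(2*γ1) R2 = -77/9*γ1 - 37/3*γ2
(-3/2*γ2) R2 = -37/4*γ1 + 77/12*γ2
Summing the partial products and collecting blades:
Answer: -641/36*γ1 - 71/12*γ2


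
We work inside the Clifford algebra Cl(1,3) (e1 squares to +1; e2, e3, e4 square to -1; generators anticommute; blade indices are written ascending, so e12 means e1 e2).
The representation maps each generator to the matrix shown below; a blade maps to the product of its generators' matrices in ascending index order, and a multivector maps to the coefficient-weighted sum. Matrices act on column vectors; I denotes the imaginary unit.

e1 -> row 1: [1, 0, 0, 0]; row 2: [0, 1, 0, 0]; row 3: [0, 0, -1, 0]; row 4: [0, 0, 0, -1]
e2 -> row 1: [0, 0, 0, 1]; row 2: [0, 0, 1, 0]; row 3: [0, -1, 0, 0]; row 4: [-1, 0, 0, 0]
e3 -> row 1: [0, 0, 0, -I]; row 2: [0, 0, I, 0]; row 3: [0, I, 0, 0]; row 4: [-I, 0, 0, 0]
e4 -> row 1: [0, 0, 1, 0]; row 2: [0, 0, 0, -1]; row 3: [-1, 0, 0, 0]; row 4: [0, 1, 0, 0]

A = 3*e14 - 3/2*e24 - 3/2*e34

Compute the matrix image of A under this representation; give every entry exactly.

Bivector images (products of the table entries): rho(e14) = rho(e1)rho(e4) = row 1: [0, 0, 1, 0]; row 2: [0, 0, 0, -1]; row 3: [1, 0, 0, 0]; row 4: [0, -1, 0, 0]; rho(e24) = rho(e2)rho(e4) = row 1: [0, 1, 0, 0]; row 2: [-1, 0, 0, 0]; row 3: [0, 0, 0, 1]; row 4: [0, 0, -1, 0]; rho(e34) = rho(e3)rho(e4) = row 1: [0, -I, 0, 0]; row 2: [-I, 0, 0, 0]; row 3: [0, 0, 0, -I]; row 4: [0, 0, -I, 0].
M = (3)*rho(e14) + (-3/2)*rho(e24) + (-3/2)*rho(e34), summed entrywise:
Answer: row 1: [0, -3/2 + 3*I/2, 3, 0]; row 2: [3/2 + 3*I/2, 0, 0, -3]; row 3: [3, 0, 0, -3/2 + 3*I/2]; row 4: [0, -3, 3/2 + 3*I/2, 0]


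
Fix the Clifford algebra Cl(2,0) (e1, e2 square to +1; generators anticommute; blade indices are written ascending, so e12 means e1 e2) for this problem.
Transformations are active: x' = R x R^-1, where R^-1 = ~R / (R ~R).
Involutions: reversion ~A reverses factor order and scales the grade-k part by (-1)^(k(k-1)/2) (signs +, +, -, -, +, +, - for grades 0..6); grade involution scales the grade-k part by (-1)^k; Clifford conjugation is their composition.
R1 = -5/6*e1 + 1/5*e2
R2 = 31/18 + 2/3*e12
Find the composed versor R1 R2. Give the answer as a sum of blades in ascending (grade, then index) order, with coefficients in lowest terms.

Distribute over the terms of R1 (each basis-blade product reordered to ascending indices, repeated generators contracted through their squares):
(-5/6*e1) R2 = -155/108*e1 - 5/9*e2
(1/5*e2) R2 = -2/15*e1 + 31/90*e2
Summing the partial products and collecting blades:
Answer: -847/540*e1 - 19/90*e2


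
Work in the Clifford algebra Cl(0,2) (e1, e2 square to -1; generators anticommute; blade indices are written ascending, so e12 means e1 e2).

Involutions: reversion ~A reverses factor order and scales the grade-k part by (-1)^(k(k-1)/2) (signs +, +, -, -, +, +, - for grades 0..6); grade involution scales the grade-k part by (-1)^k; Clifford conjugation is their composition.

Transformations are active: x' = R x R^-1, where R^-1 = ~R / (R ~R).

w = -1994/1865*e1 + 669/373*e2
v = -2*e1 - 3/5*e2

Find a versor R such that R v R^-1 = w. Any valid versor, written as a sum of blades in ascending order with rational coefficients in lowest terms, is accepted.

Construction: equal norms (both -109/25) license R = v + w = -5724/1865*e1 + 2226/1865*e2 — nothing changes along that direction, while (v - w)/2 changes sign, so v maps onto w.
Answer: -5724/1865*e1 + 2226/1865*e2


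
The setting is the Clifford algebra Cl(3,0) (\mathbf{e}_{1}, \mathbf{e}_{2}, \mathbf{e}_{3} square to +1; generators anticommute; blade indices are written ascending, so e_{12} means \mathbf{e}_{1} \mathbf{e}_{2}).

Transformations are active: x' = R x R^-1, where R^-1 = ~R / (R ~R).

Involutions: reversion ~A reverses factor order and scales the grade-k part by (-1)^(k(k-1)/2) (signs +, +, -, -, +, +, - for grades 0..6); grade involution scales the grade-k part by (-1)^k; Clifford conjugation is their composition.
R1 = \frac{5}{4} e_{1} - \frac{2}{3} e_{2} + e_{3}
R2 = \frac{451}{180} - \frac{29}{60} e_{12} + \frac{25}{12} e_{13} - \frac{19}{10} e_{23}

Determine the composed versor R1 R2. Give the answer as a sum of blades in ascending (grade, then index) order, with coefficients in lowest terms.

Distribute over the terms of R1 (each basis-blade product reordered to ascending indices, repeated generators contracted through their squares):
(\frac{5}{4} e_{1}) R2 = \frac{451}{144} e_{1} - \frac{29}{48} e_{2} + \frac{125}{48} e_{3} - \frac{19}{8} e_{123}
(-\frac{2}{3} e_{2}) R2 = -\frac{29}{90} e_{1} - \frac{451}{270} e_{2} + \frac{19}{15} e_{3} + \frac{25}{18} e_{123}
(e_{3}) R2 = -\frac{25}{12} e_{1} + \frac{19}{10} e_{2} + \frac{451}{180} e_{3} - \frac{29}{60} e_{123}
Summing the partial products and collecting blades:
Answer: \frac{523}{720} e_{1} - \frac{809}{2160} e_{2} + \frac{4591}{720} e_{3} - \frac{529}{360} e_{123}


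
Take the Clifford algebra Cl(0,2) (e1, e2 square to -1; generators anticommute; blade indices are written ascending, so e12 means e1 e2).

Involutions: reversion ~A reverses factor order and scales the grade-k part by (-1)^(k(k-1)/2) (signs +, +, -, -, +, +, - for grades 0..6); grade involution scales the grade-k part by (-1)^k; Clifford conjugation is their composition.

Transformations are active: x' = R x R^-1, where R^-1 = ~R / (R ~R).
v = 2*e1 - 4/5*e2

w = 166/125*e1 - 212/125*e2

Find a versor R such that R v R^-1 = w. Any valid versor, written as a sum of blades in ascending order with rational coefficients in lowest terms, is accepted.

Since q(v) = q(w) = -116/25, the sum R = v + w = 416/125*e1 - 312/125*e2 does the job whenever invertible.
Answer: 416/125*e1 - 312/125*e2


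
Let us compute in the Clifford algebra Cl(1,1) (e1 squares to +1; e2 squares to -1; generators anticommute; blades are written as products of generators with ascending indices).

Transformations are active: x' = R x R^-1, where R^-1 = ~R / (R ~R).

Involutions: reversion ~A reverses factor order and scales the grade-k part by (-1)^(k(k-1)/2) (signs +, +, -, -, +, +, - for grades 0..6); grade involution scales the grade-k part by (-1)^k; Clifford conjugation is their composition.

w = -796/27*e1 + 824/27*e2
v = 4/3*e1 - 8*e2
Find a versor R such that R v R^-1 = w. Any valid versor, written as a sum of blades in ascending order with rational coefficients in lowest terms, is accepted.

Here q(v) = q(w) = -560/9; the classical choice R = v + w = -760/27*e1 + 608/27*e2 then realises v -> w under the sandwich.
Answer: -760/27*e1 + 608/27*e2


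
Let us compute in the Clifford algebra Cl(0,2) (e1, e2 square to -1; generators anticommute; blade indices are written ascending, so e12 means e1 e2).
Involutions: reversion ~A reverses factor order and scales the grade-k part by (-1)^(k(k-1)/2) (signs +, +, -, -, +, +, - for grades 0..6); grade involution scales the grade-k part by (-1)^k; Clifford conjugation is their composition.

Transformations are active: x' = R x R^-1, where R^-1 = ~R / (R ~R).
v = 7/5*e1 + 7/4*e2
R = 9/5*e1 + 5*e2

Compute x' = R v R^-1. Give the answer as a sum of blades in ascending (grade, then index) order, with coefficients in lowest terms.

~R = 9/5*e1 + 5*e2, and R ~R = -706/25, so R^-1 = ~R / (-706/25).
R v = -1127/100 - 77/20*e12
Answer: 259/7060*e1 + 791/353*e2


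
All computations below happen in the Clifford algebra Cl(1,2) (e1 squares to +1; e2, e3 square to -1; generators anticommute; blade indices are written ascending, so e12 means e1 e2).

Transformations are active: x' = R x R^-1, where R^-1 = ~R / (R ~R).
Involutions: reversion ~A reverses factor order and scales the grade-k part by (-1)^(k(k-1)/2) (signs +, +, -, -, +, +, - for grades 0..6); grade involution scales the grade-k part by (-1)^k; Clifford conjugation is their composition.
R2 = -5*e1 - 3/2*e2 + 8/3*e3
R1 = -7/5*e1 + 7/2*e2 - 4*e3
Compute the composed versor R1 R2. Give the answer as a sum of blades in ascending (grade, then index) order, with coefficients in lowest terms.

Distribute over the terms of R1 (each basis-blade product reordered to ascending indices, repeated generators contracted through their squares):
(-7/5*e1) R2 = 7 + 21/10*e12 - 56/15*e13
(7/2*e2) R2 = 21/4 + 35/2*e12 + 28/3*e23
(-4*e3) R2 = 32/3 - 20*e13 - 6*e23
Summing the partial products and collecting blades:
Answer: 275/12 + 98/5*e12 - 356/15*e13 + 10/3*e23


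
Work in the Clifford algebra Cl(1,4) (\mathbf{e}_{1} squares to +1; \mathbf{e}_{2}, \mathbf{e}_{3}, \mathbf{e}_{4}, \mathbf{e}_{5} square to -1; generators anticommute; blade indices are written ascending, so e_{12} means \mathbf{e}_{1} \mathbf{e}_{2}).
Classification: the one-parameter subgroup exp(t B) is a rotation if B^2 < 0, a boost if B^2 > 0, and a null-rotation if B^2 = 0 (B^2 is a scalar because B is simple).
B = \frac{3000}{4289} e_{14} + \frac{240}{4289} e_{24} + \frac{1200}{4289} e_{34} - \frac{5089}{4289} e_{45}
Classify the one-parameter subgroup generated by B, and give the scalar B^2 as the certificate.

B^2 term by term: the squares give (\frac{3000}{4289})^2*(e_{14})^2 + (\frac{240}{4289})^2*(e_{24})^2 + (\frac{1200}{4289})^2*(e_{34})^2 + (-\frac{5089}{4289})^2*(e_{45})^2 = \frac{9000000}{18395521}*(+1) + \frac{57600}{18395521}*(-1) + \frac{1440000}{18395521}*(-1) + \frac{25897921}{18395521}*(-1) = -1 (each basis 2-blade squares to minus the product of its generators' squares); cross terms between blades sharing an index anticommute and cancel. So B^2 = -1.
Answer: rotation, certificate B^2 = -1. Because -1 is invariant under every versor sandwich, the classification follows from its sign alone.


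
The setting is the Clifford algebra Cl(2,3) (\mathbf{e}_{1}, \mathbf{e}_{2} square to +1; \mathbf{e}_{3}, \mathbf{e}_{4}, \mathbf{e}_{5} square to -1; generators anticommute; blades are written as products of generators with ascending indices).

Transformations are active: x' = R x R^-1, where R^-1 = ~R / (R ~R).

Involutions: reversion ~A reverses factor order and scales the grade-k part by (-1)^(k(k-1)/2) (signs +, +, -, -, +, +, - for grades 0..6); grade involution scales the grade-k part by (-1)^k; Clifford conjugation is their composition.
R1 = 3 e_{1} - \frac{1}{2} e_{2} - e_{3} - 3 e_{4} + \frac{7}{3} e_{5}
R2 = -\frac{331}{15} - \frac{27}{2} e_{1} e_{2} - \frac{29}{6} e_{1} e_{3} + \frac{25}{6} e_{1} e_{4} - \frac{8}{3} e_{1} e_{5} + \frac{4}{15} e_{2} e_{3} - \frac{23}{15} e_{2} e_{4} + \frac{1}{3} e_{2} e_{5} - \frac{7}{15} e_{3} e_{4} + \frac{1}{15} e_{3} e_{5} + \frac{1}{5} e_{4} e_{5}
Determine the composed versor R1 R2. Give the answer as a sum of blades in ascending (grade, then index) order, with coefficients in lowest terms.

Distribute over the terms of R1 (each basis-blade product reordered to ascending indices, repeated generators contracted through their squares):
(3 e_{1}) R2 = -\frac{331}{5} e_{1} - \frac{81}{2} e_{2} - \frac{29}{2} e_{3} + \frac{25}{2} e_{4} - 8 e_{5} + \frac{4}{5} e_{1} e_{2} e_{3} - \frac{23}{5} e_{1} e_{2} e_{4} + e_{1} e_{2} e_{5} - \frac{7}{5} e_{1} e_{3} e_{4} + \frac{1}{5} e_{1} e_{3} e_{5} + \frac{3}{5} e_{1} e_{4} e_{5}
(-\frac{1}{2} e_{2}) R2 = -\frac{27}{4} e_{1} + \frac{331}{30} e_{2} - \frac{2}{15} e_{3} + \frac{23}{30} e_{4} - \frac{1}{6} e_{5} - \frac{29}{12} e_{1} e_{2} e_{3} + \frac{25}{12} e_{1} e_{2} e_{4} - \frac{4}{3} e_{1} e_{2} e_{5} + \frac{7}{30} e_{2} e_{3} e_{4} - \frac{1}{30} e_{2} e_{3} e_{5} - \frac{1}{10} e_{2} e_{4} e_{5}
(-e_{3}) R2 = \frac{29}{6} e_{1} - \frac{4}{15} e_{2} + \frac{331}{15} e_{3} - \frac{7}{15} e_{4} + \frac{1}{15} e_{5} + \frac{27}{2} e_{1} e_{2} e_{3} + \frac{25}{6} e_{1} e_{3} e_{4} - \frac{8}{3} e_{1} e_{3} e_{5} - \frac{23}{15} e_{2} e_{3} e_{4} + \frac{1}{3} e_{2} e_{3} e_{5} - \frac{1}{5} e_{3} e_{4} e_{5}
(-3 e_{4}) R2 = -\frac{25}{2} e_{1} + \frac{23}{5} e_{2} + \frac{7}{5} e_{3} + \frac{331}{5} e_{4} + \frac{3}{5} e_{5} + \frac{81}{2} e_{1} e_{2} e_{4} + \frac{29}{2} e_{1} e_{3} e_{4} - 8 e_{1} e_{4} e_{5} - \frac{4}{5} e_{2} e_{3} e_{4} + e_{2} e_{4} e_{5} + \frac{1}{5} e_{3} e_{4} e_{5}
(\frac{7}{3} e_{5}) R2 = -\frac{56}{9} e_{1} + \frac{7}{9} e_{2} + \frac{7}{45} e_{3} + \frac{7}{15} e_{4} - \frac{2317}{45} e_{5} - \frac{63}{2} e_{1} e_{2} e_{5} - \frac{203}{18} e_{1} e_{3} e_{5} + \frac{175}{18} e_{1} e_{4} e_{5} + \frac{28}{45} e_{2} e_{3} e_{5} - \frac{161}{45} e_{2} e_{4} e_{5} - \frac{49}{45} e_{3} e_{4} e_{5}
Summing the partial products and collecting blades:
Answer: -\frac{15631}{180} e_{1} - \frac{1096}{45} e_{2} + \frac{809}{90} e_{3} + \frac{1192}{15} e_{4} - \frac{5309}{90} e_{5} + \frac{713}{60} e_{1} e_{2} e_{3} + \frac{2279}{60} e_{1} e_{2} e_{4} - \frac{191}{6} e_{1} e_{2} e_{5} + \frac{259}{15} e_{1} e_{3} e_{4} - \frac{1237}{90} e_{1} e_{3} e_{5} + \frac{209}{90} e_{1} e_{4} e_{5} - \frac{21}{10} e_{2} e_{3} e_{4} + \frac{83}{90} e_{2} e_{3} e_{5} - \frac{241}{90} e_{2} e_{4} e_{5} - \frac{49}{45} e_{3} e_{4} e_{5}


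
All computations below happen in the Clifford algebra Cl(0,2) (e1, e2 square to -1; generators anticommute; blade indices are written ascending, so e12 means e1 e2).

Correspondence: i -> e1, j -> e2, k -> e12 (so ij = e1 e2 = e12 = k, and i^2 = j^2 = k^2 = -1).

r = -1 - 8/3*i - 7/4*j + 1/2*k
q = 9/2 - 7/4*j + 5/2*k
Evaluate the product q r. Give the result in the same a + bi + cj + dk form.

In blades: q = 9/2 - 7/4*e2 + 5/2*e12, r = -1 - 8/3*e1 - 7/4*e2 + 1/2*e12.
Distribute q over r term by term (generator squares from the signature, products reordered to ascending indices): (9/2)*r = -9/2 - 12*e1 - 63/8*e2 + 9/4*e12; (-7/4*e2)*r = -49/16 - 7/8*e1 + 7/4*e2 - 14/3*e12; (5/2*e12)*r = -5/4 + 35/8*e1 - 20/3*e2 - 5/2*e12.
Sum: -141/16 - 17/2*e1 - 307/24*e2 - 59/12*e12; translating back through the correspondence:
Answer: -141/16 - 17/2*i - 307/24*j - 59/12*k


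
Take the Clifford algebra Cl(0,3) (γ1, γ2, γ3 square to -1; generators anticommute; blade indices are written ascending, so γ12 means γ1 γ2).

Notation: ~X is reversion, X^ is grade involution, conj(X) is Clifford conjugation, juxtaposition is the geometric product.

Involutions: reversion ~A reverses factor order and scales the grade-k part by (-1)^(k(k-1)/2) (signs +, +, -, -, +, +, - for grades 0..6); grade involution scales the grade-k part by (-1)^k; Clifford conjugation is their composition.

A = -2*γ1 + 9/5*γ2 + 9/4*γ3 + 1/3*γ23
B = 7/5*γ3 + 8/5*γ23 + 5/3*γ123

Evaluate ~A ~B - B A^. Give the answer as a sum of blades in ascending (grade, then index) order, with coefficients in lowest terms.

first term: -221/60 - 5/9*γ1 - 47/15*γ2 + 72/25*γ3 + 15/4*γ12 - 29/5*γ13 - 61/75*γ23 + 16/5*γ123
second term: 157/60 - 5/9*γ1 + 61/15*γ2 - 72/25*γ3 + 15/4*γ12 - 29/5*γ13 - 61/75*γ23 + 16/5*γ123
Answer: -63/10 - 36/5*γ2 + 144/25*γ3


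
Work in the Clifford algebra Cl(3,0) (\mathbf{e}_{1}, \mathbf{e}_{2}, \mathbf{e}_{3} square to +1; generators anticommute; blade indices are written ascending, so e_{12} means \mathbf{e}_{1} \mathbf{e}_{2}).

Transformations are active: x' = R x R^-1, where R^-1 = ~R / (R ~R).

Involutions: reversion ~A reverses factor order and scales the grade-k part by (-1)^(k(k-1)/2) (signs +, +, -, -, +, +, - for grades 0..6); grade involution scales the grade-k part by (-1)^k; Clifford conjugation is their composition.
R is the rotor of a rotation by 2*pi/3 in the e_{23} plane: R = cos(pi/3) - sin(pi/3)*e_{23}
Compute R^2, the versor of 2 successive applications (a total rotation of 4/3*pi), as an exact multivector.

Because a rotor carries half the rotation angle, composing 2 copies of this e_{23}-plane rotor multiplies the phase: 2*(pi/3) = \frac{2 \pi}{3}, hence R^2 = cos(\frac{2 \pi}{3}) - sin(\frac{2 \pi}{3})*e_{23}.
cos(\frac{2 \pi}{3}) = - \frac{1}{2} and sin(\frac{2 \pi}{3}) = \frac{\sqrt{3}}{2}, so R^2 = -\frac{1}{2} - \frac{\sqrt{3}}{2} e_{23}. The net rotation is 4/3*pi; the rotor keeps the half-angle phase exactly.
Answer: -\frac{1}{2} - \frac{\sqrt{3}}{2} e_{23}


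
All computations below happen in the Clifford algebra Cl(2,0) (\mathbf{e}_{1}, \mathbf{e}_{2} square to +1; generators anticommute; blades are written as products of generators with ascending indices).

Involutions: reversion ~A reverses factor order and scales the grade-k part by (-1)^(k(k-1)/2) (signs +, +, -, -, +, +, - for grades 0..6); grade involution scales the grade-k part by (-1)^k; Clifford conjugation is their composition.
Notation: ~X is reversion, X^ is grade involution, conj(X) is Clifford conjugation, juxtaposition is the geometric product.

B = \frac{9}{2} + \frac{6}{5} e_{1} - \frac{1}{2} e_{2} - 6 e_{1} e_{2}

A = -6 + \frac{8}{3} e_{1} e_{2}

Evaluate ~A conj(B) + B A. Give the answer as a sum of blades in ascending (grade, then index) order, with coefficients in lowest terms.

first term: -11 + \frac{88}{15} e_{1} - \frac{31}{5} e_{2} - 48 e_{1} e_{2}
second term: -11 - \frac{88}{15} e_{1} + \frac{31}{5} e_{2} + 48 e_{1} e_{2}
Answer: -22


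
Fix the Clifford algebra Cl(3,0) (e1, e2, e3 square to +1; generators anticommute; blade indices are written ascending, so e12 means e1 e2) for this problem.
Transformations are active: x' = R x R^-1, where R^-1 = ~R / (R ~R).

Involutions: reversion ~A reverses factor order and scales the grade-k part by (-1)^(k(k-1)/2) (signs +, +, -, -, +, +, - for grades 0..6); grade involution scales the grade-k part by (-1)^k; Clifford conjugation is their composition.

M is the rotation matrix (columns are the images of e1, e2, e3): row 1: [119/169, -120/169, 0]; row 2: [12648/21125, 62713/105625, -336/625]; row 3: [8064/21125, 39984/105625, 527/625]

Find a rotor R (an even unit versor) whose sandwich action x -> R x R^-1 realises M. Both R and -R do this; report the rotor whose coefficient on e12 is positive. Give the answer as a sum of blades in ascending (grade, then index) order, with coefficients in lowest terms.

Method: write R = a + b12*e12 + b13*e13 + b23*e23 with a^2 + b12^2 + b13^2 + b23^2 = 1 (so R^-1 = ~R). Expanding the columns R e_j ~R gives tr M = 4a^2 - 1 and, from the antisymmetric part, M21 - M12 = -4a*b12, M13 - M31 = 4a*b13, M32 - M23 = -4a*b23.
Here tr M = 226151/105625, so a^2 = (1 + tr M)/4 = 82944/105625 and a = ±288/325. Taking a = 288/325: M21 - M12 = 27648/21125, M13 - M31 = -8064/21125, M32 - M23 = 96768/105625, giving b12 = -24/65, b13 = -7/65, b23 = -84/325, i.e. R = 288/325 - 24/65*e12 - 7/65*e13 - 84/325*e23.
Its e12 coefficient is negative, so report the other preimage -R.
Answer: -288/325 + 24/65*e12 + 7/65*e13 + 84/325*e23. Sheet selection: the two-to-one cover makes ±R indistinguishable at the matrix level (trace 226151/105625), so uniqueness comes from the required sign on e12.
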